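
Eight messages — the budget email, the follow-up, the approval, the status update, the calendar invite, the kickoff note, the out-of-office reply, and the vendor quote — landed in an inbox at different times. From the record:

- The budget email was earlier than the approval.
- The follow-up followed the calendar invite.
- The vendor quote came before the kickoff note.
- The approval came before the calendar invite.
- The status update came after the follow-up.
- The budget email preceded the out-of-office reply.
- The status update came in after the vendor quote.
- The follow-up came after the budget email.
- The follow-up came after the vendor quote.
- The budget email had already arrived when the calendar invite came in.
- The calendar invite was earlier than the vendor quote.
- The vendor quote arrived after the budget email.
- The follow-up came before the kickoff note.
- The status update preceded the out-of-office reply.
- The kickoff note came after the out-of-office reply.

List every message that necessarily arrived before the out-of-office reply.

the approval, the budget email, the calendar invite, the follow-up, the status update, the vendor quote

Directly stated before the out-of-office reply: the budget email and the status update.
The approval reaches the out-of-office reply via the approval → the calendar invite → the vendor quote → the status update → the out-of-office reply.
The calendar invite reaches the out-of-office reply via the calendar invite → the vendor quote → the status update → the out-of-office reply.
The follow-up reaches the out-of-office reply via the follow-up → the status update → the out-of-office reply.
Likewise the vendor quote reaches the out-of-office reply by chaining the stated constraints.
No chain forces the kickoff note ahead of the out-of-office reply.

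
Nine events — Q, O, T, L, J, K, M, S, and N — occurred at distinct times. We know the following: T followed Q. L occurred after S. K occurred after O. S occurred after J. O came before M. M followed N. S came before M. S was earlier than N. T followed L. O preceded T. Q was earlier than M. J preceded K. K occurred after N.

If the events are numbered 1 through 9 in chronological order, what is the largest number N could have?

7

N must come before K and M — 2 events forced after it.
Everything else can be placed before N in some valid order, so N can sit as late as position 9 − 2 = 7.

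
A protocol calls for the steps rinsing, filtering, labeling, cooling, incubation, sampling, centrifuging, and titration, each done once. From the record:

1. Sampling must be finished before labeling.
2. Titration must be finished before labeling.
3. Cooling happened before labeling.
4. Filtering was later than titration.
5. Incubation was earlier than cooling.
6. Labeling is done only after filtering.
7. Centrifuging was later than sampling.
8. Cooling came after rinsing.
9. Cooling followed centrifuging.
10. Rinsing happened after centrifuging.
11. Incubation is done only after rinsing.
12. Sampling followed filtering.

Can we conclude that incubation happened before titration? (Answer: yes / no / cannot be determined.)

no

Tracing the constraints gives titration → filtering → sampling → centrifuging → rinsing → incubation, so titration must come before incubation.
That means incubation cannot be before titration.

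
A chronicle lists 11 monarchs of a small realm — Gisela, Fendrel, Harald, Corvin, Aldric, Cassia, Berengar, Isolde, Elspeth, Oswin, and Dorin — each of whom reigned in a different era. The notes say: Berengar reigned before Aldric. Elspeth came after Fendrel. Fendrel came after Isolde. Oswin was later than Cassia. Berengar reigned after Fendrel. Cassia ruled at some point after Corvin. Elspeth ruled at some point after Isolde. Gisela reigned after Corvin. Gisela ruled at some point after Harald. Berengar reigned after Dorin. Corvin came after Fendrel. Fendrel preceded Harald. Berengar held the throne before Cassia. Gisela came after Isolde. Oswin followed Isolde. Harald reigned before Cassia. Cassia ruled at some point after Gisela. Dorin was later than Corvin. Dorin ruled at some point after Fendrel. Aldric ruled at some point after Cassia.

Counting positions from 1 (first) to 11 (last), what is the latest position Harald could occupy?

7

Harald must come before Aldric, Cassia, Gisela, and Oswin — 4 rulers forced after them.
Everything else can be placed before Harald in some valid order, so Harald can sit as late as position 11 − 4 = 7.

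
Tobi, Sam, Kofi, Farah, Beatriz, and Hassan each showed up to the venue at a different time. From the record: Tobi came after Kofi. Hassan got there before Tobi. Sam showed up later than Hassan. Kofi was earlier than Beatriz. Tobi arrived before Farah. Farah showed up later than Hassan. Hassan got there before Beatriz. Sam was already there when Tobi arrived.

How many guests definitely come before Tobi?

Directly stated before Tobi: Hassan, Kofi, and Sam.
That's Hassan, Kofi, and Sam — 3 in all.

3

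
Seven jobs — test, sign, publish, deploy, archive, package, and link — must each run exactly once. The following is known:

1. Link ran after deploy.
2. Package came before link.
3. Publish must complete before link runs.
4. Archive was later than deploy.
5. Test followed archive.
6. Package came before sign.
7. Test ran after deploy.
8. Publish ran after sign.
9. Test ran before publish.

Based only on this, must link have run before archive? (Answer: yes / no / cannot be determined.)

no

Tracing the constraints gives archive → test → publish → link, so archive must come before link.
That means link cannot be before archive.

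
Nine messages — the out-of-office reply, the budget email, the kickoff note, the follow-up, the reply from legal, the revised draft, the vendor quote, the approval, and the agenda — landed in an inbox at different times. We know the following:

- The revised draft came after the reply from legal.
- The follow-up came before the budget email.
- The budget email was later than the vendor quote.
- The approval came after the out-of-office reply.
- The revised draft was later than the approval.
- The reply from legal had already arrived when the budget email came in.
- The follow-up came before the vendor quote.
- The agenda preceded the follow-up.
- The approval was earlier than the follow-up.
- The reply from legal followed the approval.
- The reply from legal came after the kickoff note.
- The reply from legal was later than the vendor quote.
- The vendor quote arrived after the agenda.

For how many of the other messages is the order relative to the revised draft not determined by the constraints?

1

Forced before the revised draft: the agenda, the approval, the follow-up, the kickoff note, the out-of-office reply, the reply from legal, and the vendor quote.
That leaves the budget email with no forced order relative to the revised draft — 1.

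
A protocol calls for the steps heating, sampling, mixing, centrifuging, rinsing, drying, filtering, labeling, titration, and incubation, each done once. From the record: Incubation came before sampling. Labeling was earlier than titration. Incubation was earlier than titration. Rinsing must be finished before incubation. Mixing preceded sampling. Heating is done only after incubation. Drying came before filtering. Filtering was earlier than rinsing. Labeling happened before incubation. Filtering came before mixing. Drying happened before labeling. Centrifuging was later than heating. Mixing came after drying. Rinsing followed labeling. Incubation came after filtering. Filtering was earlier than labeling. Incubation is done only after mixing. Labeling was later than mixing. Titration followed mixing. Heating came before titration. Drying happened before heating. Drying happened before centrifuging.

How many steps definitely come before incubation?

5

Directly stated before incubation: filtering, labeling, mixing, and rinsing.
Drying reaches incubation via drying → labeling → incubation.
That's drying, filtering, labeling, mixing, and rinsing — 5 in all.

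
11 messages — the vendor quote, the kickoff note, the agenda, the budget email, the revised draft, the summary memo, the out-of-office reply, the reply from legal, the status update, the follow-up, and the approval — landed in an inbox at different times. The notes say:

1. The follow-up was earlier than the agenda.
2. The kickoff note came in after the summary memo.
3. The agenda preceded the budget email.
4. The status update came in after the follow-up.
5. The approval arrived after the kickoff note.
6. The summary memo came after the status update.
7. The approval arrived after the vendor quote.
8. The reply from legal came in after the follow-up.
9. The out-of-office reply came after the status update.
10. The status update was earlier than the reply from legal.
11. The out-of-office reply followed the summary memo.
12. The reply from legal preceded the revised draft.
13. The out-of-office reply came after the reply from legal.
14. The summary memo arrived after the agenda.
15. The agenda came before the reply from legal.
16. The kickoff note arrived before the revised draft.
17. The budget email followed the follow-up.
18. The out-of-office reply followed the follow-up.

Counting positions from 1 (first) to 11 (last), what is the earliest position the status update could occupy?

The follow-up must come before the status update — 1 forced predecessor.
Nothing else is forced ahead of the status update, so its earliest slot is position 1 + 1 = 2.

2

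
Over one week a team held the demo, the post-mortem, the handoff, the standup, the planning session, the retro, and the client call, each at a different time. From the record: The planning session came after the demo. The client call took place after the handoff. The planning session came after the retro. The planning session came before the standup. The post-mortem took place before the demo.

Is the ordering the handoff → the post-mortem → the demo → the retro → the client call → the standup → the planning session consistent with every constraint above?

no

The constraints require the planning session before the standup, but in the proposed sequence the standup appears ahead of the planning session. That one violation is enough.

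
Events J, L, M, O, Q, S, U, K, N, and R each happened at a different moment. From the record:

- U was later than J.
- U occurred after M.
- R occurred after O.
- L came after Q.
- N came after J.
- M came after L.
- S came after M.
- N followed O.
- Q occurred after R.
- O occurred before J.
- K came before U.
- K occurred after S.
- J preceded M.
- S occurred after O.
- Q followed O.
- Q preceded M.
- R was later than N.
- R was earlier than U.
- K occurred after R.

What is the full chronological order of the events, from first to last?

O, J, N, R, Q, L, M, S, K, U

The constraints fix every adjacent pair, so only one ordering works:
O → J → N → R → Q → L → M → S → K → U.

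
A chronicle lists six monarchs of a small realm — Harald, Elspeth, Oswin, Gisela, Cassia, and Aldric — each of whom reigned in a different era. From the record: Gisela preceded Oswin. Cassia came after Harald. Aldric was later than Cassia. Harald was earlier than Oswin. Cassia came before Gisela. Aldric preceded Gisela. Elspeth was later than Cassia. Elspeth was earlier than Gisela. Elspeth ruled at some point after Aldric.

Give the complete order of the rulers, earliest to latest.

The constraints fix every adjacent pair, so only one ordering works:
Harald → Cassia → Aldric → Elspeth → Gisela → Oswin.

Harald, Cassia, Aldric, Elspeth, Gisela, Oswin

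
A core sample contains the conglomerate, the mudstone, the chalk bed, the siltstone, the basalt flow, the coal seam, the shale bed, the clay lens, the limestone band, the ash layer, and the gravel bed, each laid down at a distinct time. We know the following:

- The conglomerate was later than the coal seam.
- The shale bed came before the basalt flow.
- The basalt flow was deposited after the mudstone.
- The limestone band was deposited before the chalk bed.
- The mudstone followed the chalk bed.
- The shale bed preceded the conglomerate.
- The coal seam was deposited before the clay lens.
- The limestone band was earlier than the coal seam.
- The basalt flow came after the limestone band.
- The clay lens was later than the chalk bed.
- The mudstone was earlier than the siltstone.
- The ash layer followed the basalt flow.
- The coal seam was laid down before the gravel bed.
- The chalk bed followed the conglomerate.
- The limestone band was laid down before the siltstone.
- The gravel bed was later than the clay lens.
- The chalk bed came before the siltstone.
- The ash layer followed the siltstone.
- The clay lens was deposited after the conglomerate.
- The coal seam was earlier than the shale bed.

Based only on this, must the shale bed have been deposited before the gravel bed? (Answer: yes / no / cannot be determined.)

yes

Chain the constraints: the shale bed → the conglomerate → the clay lens → the gravel bed. Each link is directly stated, so the shale bed comes before the gravel bed.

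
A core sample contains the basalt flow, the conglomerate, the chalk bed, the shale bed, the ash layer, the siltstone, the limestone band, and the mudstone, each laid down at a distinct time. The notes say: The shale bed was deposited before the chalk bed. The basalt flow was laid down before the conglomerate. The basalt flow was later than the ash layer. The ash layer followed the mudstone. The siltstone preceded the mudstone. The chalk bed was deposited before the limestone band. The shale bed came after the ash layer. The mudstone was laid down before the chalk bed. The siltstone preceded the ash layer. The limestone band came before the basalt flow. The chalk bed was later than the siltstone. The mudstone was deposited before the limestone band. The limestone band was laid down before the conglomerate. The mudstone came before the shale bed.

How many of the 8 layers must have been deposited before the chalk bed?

4

Directly stated before the chalk bed: the mudstone, the shale bed, and the siltstone.
The ash layer reaches the chalk bed via the ash layer → the shale bed → the chalk bed.
No chain forces the limestone band (or any of the others) ahead of the chalk bed.
That's the ash layer, the mudstone, the shale bed, and the siltstone — 4 in all.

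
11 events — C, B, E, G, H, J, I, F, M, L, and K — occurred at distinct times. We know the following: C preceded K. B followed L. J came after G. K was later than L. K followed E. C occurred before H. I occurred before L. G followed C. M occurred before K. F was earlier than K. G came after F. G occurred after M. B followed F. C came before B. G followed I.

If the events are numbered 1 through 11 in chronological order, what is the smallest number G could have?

5

C, F, I, and M must all come before G — 4 forced predecessors.
Nothing else is forced ahead of G, so its earliest slot is position 4 + 1 = 5.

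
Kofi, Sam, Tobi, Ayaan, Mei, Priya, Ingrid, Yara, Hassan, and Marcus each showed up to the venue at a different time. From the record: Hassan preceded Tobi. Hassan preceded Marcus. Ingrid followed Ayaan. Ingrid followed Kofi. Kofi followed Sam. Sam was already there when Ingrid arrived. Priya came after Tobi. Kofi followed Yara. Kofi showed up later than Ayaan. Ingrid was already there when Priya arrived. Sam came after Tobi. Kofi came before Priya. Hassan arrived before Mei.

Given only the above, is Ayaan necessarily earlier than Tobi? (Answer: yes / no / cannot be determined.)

cannot be determined

No chain of stated constraints runs from Ayaan to Tobi, and none runs from Tobi to Ayaan either.
So the relative order of Ayaan and Tobi is not fixed by the given facts.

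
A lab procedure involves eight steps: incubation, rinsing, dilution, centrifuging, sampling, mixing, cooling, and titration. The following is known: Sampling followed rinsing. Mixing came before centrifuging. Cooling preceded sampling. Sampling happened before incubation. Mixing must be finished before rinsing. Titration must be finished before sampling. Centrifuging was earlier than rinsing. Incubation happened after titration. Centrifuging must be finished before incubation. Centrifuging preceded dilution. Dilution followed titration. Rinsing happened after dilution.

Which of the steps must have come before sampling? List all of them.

centrifuging, cooling, dilution, mixing, rinsing, titration

Directly stated before sampling: cooling, rinsing, and titration.
Centrifuging reaches sampling via centrifuging → rinsing → sampling.
Dilution reaches sampling via dilution → rinsing → sampling.
Mixing reaches sampling via mixing → rinsing → sampling.
No chain forces incubation ahead of sampling.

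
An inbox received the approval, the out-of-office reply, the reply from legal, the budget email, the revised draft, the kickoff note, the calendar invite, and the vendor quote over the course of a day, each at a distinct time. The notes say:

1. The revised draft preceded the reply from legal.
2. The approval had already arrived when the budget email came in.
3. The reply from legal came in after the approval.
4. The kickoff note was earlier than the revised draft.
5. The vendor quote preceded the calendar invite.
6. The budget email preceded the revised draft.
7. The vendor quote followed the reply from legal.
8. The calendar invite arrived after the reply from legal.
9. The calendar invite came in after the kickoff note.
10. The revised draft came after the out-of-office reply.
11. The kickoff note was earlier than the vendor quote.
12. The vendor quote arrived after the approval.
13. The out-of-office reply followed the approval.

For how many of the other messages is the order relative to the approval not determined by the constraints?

Forced after the approval: the budget email, the calendar invite, the out-of-office reply, the reply from legal, the revised draft, and the vendor quote.
That leaves the kickoff note with no forced order relative to the approval — 1.

1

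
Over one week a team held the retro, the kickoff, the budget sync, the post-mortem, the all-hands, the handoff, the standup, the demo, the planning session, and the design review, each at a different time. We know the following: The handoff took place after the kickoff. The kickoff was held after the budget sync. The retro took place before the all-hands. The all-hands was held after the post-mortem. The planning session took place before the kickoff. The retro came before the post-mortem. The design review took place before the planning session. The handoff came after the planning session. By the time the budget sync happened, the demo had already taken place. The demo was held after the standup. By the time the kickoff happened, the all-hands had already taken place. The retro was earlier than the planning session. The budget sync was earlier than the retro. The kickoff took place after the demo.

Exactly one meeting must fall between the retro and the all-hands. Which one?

Tracing the constraints gives the retro → the post-mortem → the all-hands, so the post-mortem sits after the retro and before the all-hands.
No other meeting is forced both after the retro and before the all-hands.

the post-mortem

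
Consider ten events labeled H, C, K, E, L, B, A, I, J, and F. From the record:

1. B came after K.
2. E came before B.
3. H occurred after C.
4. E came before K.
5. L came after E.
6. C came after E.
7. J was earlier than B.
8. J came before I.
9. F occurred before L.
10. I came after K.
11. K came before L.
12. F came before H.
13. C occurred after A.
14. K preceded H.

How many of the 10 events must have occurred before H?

5

Directly stated before H: C, F, and K.
A reaches H via A → C → H.
E reaches H via E → C → H.
That's A, C, E, F, and K — 5 in all.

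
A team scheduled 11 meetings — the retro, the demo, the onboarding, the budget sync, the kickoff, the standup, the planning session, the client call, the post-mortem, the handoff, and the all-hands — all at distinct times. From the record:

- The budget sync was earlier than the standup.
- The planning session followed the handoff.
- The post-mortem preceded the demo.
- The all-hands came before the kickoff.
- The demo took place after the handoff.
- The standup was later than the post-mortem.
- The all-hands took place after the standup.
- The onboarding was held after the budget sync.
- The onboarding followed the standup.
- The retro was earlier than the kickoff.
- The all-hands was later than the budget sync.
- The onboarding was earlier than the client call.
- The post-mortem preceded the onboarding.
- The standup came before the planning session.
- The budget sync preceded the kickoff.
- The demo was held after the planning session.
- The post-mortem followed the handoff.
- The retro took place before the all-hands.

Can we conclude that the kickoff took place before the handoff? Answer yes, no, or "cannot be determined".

Tracing the constraints gives the handoff → the post-mortem → the standup → the all-hands → the kickoff, so the handoff must come before the kickoff.
That means the kickoff cannot be before the handoff.

no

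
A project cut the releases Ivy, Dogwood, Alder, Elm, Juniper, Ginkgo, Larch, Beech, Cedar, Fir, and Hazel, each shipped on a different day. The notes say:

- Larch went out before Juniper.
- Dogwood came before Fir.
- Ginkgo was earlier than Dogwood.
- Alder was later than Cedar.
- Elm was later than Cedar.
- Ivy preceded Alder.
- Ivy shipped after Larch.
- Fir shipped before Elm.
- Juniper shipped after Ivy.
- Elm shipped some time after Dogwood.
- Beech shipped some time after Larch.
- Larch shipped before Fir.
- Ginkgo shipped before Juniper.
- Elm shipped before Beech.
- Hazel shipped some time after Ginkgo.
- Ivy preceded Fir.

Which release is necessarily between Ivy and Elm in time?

Tracing the constraints gives Ivy → Fir → Elm, so Fir sits after Ivy and before Elm.
No other release is forced both after Ivy and before Elm.

Fir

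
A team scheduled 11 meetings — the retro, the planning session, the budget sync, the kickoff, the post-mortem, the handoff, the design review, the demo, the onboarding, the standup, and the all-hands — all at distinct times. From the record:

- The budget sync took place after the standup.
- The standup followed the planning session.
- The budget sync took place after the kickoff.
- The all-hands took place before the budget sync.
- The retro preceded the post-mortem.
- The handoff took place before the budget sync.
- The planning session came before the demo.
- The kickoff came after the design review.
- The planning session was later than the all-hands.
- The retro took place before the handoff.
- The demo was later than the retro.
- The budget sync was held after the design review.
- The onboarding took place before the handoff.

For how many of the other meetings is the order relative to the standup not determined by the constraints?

Forced before the standup: the all-hands and the planning session; forced after the standup: the budget sync.
That leaves the demo, the design review, the handoff, the kickoff, the onboarding, the post-mortem, and the retro with no forced order relative to the standup — 7.

7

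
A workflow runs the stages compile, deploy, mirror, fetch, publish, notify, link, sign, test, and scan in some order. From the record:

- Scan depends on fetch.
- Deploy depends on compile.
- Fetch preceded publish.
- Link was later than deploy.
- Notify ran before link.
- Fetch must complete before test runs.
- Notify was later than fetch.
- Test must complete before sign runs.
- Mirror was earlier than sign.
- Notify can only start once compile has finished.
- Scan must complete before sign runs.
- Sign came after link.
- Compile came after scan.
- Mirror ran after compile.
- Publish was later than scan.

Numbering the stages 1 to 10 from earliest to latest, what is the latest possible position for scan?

3

Scan must come before compile, deploy, link, mirror, notify, publish, and sign — 7 stages forced after it.
Everything else can be placed before scan in some valid order, so scan can sit as late as position 10 − 7 = 3.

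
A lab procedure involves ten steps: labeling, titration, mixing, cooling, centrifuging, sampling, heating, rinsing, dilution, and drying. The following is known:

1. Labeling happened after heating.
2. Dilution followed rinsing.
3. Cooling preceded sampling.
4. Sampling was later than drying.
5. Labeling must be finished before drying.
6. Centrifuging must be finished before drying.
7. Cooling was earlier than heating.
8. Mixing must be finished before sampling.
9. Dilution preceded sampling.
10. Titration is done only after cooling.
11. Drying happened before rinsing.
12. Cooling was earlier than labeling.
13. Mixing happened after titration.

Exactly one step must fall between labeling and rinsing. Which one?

drying

Tracing the constraints gives labeling → drying → rinsing, so drying sits after labeling and before rinsing.
No other step is forced both after labeling and before rinsing.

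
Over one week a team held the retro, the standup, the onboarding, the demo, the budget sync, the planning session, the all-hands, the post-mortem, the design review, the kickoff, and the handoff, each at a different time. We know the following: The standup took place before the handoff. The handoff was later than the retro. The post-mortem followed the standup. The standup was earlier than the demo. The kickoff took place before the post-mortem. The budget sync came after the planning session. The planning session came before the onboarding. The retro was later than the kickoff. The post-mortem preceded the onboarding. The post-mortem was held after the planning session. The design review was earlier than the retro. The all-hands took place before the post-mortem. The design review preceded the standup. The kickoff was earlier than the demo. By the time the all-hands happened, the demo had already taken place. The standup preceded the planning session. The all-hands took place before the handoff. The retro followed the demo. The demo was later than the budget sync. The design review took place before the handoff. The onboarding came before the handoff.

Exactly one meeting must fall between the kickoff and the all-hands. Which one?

the demo

Tracing the constraints gives the kickoff → the demo → the all-hands, so the demo sits after the kickoff and before the all-hands.
No other meeting is forced both after the kickoff and before the all-hands.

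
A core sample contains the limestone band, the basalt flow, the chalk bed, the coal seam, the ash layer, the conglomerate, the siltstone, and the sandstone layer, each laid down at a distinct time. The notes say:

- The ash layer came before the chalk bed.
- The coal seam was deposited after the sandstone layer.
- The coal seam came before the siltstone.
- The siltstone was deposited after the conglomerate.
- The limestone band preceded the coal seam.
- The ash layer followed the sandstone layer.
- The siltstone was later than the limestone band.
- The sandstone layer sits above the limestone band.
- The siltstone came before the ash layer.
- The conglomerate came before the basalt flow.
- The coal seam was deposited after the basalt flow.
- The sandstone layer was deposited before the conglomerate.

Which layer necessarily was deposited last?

the chalk bed

Every other layer has a chain of constraints placing it before the chalk bed, so the chalk bed is last.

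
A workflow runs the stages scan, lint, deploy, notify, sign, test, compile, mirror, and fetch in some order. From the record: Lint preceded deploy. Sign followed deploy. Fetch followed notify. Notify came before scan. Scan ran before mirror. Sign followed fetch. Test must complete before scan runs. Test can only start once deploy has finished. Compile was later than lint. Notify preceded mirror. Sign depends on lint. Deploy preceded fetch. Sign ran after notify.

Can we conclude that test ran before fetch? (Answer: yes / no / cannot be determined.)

No chain of stated constraints runs from test to fetch, and none runs from fetch to test either.
So the relative order of test and fetch is not fixed by the given facts.

cannot be determined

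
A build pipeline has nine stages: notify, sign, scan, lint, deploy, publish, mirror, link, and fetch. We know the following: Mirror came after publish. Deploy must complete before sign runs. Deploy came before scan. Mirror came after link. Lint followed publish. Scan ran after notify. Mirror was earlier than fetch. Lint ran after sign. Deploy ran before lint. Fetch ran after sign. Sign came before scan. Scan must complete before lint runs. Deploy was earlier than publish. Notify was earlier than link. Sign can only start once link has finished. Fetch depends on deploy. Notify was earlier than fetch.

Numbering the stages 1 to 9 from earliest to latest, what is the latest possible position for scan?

Scan must come before lint — 1 stage forced after it.
Everything else can be placed before scan in some valid order, so scan can sit as late as position 9 − 1 = 8.

8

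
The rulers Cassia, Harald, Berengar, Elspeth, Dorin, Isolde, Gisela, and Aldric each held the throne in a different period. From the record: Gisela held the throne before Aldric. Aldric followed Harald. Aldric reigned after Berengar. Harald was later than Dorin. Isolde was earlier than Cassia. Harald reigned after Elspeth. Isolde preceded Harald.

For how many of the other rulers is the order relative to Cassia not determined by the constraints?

Forced before Cassia: Isolde.
That leaves Aldric, Berengar, Dorin, Elspeth, Gisela, and Harald with no forced order relative to Cassia — 6.

6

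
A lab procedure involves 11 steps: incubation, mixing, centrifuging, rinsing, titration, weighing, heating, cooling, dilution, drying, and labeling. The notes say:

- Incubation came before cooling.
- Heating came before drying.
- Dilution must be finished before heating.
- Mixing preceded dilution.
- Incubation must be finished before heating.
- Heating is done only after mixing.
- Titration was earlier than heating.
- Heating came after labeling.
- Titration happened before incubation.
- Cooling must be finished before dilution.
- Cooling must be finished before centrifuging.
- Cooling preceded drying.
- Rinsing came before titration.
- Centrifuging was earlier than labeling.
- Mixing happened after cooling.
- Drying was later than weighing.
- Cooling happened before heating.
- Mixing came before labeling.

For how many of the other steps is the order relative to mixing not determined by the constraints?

Forced before mixing: cooling, incubation, rinsing, and titration; forced after mixing: dilution, drying, heating, and labeling.
That leaves centrifuging and weighing with no forced order relative to mixing — 2.

2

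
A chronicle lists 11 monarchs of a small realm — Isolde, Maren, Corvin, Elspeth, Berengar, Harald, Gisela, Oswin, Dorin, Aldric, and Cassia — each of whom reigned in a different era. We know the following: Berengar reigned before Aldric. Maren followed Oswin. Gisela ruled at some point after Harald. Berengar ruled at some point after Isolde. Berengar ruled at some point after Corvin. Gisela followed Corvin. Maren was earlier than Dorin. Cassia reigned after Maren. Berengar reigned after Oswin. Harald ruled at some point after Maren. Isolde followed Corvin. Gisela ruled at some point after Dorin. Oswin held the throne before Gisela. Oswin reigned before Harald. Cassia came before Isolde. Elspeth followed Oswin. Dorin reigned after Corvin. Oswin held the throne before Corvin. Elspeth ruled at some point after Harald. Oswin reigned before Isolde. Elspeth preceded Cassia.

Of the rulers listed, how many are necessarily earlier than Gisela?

5

Directly stated before Gisela: Corvin, Dorin, Harald, and Oswin.
Maren reaches Gisela via Maren → Harald → Gisela.
No chain forces Cassia (or any of the others) ahead of Gisela.
That's Corvin, Dorin, Harald, Maren, and Oswin — 5 in all.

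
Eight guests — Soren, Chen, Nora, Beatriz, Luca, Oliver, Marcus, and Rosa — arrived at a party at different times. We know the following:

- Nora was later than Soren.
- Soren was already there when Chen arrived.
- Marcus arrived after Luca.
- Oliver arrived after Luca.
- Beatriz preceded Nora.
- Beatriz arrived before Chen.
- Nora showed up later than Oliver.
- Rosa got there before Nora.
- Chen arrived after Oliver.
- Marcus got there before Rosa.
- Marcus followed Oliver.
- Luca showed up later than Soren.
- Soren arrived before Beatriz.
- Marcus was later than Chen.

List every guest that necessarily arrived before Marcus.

Directly stated before Marcus: Chen, Luca, and Oliver.
Beatriz reaches Marcus via Beatriz → Chen → Marcus.
Soren reaches Marcus via Soren → Luca → Marcus.
No chain forces Rosa (or any of the others) ahead of Marcus.

Beatriz, Chen, Luca, Oliver, Soren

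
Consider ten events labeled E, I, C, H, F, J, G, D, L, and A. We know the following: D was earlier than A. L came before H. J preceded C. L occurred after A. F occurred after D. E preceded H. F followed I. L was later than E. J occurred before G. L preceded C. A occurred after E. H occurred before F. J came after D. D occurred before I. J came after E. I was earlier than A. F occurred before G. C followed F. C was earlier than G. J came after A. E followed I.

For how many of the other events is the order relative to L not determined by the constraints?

Forced before L: A, D, E, and I; forced after L: C, F, G, and H.
That leaves J with no forced order relative to L — 1.

1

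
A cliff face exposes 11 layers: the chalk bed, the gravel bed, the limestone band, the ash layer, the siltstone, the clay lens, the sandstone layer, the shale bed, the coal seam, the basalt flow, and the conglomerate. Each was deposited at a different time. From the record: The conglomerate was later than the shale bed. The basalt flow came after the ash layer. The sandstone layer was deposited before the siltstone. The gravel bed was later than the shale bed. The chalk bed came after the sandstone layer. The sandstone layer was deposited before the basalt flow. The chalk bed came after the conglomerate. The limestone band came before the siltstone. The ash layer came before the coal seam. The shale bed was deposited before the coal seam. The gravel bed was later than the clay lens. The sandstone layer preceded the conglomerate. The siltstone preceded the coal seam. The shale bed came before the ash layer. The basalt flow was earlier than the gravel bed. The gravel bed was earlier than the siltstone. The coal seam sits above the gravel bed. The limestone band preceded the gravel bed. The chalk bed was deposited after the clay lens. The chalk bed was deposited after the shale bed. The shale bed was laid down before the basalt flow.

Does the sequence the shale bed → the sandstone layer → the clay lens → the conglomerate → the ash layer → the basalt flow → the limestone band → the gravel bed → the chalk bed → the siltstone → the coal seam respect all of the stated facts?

Check each stated constraint against the proposed order — e.g. the sandstone layer is ahead of the siltstone; the shale bed is ahead of the coal seam. Every pair is in the required order; nothing is violated.

yes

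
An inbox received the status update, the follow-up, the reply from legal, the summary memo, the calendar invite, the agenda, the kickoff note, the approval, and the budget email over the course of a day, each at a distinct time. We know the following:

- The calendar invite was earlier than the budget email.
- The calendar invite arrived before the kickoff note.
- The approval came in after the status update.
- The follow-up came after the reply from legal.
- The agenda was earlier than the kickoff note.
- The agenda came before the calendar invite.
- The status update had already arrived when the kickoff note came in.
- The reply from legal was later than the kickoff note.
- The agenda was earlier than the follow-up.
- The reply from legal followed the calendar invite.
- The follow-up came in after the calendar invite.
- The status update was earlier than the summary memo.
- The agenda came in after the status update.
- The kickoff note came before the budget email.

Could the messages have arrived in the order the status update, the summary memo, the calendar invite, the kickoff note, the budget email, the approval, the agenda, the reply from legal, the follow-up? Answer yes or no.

no

The constraints require the agenda before the kickoff note, but in the proposed sequence the kickoff note appears ahead of the agenda. That one violation is enough.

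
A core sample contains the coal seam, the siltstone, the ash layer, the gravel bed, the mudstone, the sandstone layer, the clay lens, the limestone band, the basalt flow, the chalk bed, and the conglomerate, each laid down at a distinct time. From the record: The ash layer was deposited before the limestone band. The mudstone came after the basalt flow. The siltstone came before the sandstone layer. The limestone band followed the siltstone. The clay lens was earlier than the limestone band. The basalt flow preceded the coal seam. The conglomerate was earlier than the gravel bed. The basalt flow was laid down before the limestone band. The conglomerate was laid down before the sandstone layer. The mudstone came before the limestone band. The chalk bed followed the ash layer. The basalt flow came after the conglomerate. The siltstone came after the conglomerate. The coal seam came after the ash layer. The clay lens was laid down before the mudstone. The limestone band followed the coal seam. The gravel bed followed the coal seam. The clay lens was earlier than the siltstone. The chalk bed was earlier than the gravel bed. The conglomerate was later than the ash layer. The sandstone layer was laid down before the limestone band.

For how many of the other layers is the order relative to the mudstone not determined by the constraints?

Forced before the mudstone: the ash layer, the basalt flow, the clay lens, and the conglomerate; forced after the mudstone: the limestone band.
That leaves the chalk bed, the coal seam, the gravel bed, the sandstone layer, and the siltstone with no forced order relative to the mudstone — 5.

5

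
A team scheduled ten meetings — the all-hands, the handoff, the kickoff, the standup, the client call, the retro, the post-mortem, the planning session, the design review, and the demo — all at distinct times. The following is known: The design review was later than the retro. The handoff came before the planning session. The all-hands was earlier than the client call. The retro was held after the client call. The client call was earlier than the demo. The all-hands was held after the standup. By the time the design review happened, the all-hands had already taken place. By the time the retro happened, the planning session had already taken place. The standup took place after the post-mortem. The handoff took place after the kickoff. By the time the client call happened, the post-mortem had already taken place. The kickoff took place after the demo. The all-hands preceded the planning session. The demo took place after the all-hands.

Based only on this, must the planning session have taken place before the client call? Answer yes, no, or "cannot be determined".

no

Tracing the constraints gives the client call → the demo → the kickoff → the handoff → the planning session, so the client call must come before the planning session.
That means the planning session cannot be before the client call.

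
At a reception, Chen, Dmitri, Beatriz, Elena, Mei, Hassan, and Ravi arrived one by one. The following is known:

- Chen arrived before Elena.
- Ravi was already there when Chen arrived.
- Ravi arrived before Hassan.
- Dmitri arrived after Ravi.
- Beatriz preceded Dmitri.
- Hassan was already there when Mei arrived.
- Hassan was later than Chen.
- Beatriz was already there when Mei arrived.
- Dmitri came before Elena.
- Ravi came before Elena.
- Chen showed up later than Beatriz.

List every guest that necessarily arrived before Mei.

Beatriz, Chen, Hassan, Ravi

Directly stated before Mei: Beatriz and Hassan.
Chen reaches Mei via Chen → Hassan → Mei.
Ravi reaches Mei via Ravi → Hassan → Mei.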